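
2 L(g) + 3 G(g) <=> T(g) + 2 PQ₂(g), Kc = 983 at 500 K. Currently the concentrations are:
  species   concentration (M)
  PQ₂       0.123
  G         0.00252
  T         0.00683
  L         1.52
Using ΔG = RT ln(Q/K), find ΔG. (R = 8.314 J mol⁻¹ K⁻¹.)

Qc = [T]·[PQ₂]² / ([L]²·[G]³) = (0.00683)·(0.123)² / ((1.52)²·(0.00252)³) = 2790
ΔG = RT ln(Qc/Kc) = (8.314 J mol⁻¹ K⁻¹)(500 K) × ln(2790/983)
   = (4.157 kJ/mol)(1.043) = 4.34 kJ/mol
ΔG > 0, so the forward reaction is non-spontaneous (proceeds in reverse).

ΔG = 4.34 kJ/mol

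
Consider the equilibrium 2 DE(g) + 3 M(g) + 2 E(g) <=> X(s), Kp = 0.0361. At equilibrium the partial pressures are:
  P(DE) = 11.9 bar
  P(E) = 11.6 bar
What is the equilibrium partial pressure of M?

P(M) = 0.113 bar

(X is a pure solid — omitted from Kp.)
At equilibrium, Kp = 1 / (P(DE)²·P(M)³·P(E)²) = 0.0361.
1 / ((11.9)²·(P(M))³·(11.6)²) = 0.0361
P(M)³ = 0.00145 ⇒ P(M) = 0.113 bar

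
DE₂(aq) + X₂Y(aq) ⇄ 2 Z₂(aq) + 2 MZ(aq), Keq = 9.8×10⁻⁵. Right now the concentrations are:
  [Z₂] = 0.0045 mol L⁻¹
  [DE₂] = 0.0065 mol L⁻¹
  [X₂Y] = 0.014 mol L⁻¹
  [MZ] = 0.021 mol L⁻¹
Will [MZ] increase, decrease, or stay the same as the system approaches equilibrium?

Q = [Z₂]²·[MZ]² / ([DE₂]·[X₂Y]) = (0.0045)²·(0.021)² / ((0.0065)·(0.014)) = 9.8×10⁻⁵
Q = 9.8×10⁻⁵ = Keq; the system is at equilibrium.

stay the same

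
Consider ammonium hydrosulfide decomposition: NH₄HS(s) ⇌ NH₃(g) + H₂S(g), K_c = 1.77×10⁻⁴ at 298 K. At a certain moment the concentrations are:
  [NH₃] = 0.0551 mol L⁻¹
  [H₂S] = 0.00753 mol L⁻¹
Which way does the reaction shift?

(NH₄HS is a pure solid — omitted from Q_c.)
Q_c = [NH₃]·[H₂S] = (0.0551)·(0.00753) = 4.15×10⁻⁴
Q_c = 4.15×10⁻⁴ > K_c = 1.77×10⁻⁴, so the reverse reaction proceeds.

in the reverse direction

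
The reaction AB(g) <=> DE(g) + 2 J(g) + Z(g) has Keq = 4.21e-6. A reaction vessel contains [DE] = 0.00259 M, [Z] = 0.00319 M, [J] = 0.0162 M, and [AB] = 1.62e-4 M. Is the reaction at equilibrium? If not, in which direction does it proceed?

toward reactants

Q = [DE]·[J]²·[Z] / [AB] = (0.00259)·(0.0162)²·(0.00319) / (1.62e-4) = 1.34e-5
Q = 1.34e-5 > Keq = 4.21e-6, so the reverse reaction proceeds.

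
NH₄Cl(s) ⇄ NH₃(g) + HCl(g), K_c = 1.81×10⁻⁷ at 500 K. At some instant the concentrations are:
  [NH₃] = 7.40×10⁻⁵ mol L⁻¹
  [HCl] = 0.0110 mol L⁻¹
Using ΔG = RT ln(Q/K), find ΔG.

ΔG = 6.25 kJ/mol

(NH₄Cl is a pure solid — omitted from Q_c.)
Q_c = [NH₃]·[HCl] = (7.40×10⁻⁵)·(0.0110) = 8.14×10⁻⁷
ΔG = RT ln(Q_c/K_c) = (8.314 J mol⁻¹ K⁻¹)(500 K) × ln(8.14×10⁻⁷/1.81×10⁻⁷)
   = (4.157 kJ/mol)(1.503) = 6.25 kJ/mol
ΔG > 0, so the forward reaction is non-spontaneous (proceeds in reverse).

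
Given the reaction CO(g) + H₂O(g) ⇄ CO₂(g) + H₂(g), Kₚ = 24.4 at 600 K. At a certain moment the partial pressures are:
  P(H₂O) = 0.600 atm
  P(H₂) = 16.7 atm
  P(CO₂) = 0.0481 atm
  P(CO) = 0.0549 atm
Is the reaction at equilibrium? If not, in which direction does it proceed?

no net change (already at equilibrium)

Qₚ = P(CO₂)·P(H₂) / (P(CO)·P(H₂O)) = (0.0481)·(16.7) / ((0.0549)·(0.600)) = 24.4
Qₚ = 24.4 = Kₚ, so the system is already at equilibrium.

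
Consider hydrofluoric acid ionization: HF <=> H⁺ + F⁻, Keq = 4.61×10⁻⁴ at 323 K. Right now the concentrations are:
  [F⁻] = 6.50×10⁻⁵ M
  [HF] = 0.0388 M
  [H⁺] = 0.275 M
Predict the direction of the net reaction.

Q = [H⁺]·[F⁻] / [HF] = (0.275)·(6.50×10⁻⁵) / (0.0388) = 4.61×10⁻⁴
Q = 4.61×10⁻⁴ = Keq, so the system is already at equilibrium.

at equilibrium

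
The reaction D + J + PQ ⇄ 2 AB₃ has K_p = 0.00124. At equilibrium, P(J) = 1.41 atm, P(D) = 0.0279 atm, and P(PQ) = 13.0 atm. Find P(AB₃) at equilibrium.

P(AB₃) = 0.0252 atm

At equilibrium, K_p = P(AB₃)² / (P(D)·P(J)·P(PQ)) = 0.00124.
(P(AB₃))² / ((0.0279)·(1.41)·(13.0)) = 0.00124
P(AB₃)² = 6.34×10⁻⁴ ⇒ P(AB₃) = 0.0252 atm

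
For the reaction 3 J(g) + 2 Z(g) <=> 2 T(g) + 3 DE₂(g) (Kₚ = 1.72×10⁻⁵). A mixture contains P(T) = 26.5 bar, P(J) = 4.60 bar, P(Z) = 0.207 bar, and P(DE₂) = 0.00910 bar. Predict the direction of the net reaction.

toward reactants

Qₚ = P(T)²·P(DE₂)³ / (P(J)³·P(Z)²) = (26.5)²·(0.00910)³ / ((4.60)³·(0.207)²) = 1.27×10⁻⁴
Qₚ = 1.27×10⁻⁴ > Kₚ = 1.72×10⁻⁵, so the reverse reaction proceeds.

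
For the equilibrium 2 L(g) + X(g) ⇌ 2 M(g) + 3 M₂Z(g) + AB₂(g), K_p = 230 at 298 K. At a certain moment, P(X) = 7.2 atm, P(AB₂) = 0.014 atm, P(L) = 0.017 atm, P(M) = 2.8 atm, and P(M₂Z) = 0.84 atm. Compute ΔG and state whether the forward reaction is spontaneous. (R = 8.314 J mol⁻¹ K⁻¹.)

Q_p = P(M)²·P(M₂Z)³·P(AB₂) / (P(L)²·P(X)) = (2.8)²·(0.84)³·(0.014) / ((0.017)²·(7.2)) = 31.3
ΔG = RT ln(Q_p/K_p) = (8.314 J mol⁻¹ K⁻¹)(298 K) × ln(31.3/230)
   = (2.478 kJ/mol)(-1.994) = -4.94 kJ/mol
ΔG < 0, so the forward reaction is spontaneous (proceeds forward).

ΔG = -4.94 kJ/mol; the forward reaction is spontaneous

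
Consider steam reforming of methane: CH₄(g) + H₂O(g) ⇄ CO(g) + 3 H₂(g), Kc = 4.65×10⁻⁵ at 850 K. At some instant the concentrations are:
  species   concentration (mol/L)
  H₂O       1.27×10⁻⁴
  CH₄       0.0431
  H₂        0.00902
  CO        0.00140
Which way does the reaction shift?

reverse (toward reactants)

Qc = [CO]·[H₂]³ / ([CH₄]·[H₂O]) = (0.00140)·(0.00902)³ / ((0.0431)·(1.27×10⁻⁴)) = 1.88×10⁻⁴
Qc = 1.88×10⁻⁴ > Kc = 4.65×10⁻⁵, so the reverse reaction proceeds.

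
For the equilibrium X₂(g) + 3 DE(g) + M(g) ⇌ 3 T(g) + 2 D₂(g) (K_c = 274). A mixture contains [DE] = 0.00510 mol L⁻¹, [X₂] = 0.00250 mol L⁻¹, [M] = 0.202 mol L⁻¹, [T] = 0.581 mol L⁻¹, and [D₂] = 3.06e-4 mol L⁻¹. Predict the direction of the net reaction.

Q_c = [T]³·[D₂]² / ([X₂]·[DE]³·[M]) = (0.581)³·(3.06e-4)² / ((0.00250)·(0.00510)³·(0.202)) = 274
Q_c = 274 = K_c, so the system is already at equilibrium.

at equilibrium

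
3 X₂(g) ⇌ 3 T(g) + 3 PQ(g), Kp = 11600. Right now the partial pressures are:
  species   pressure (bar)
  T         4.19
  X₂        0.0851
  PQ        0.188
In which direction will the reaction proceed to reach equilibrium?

in the forward direction

Qp = P(T)³·P(PQ)³ / P(X₂)³ = (4.19)³·(0.188)³ / (0.0851)³ = 793
Qp = 793 < Kp = 11600, so the forward reaction proceeds.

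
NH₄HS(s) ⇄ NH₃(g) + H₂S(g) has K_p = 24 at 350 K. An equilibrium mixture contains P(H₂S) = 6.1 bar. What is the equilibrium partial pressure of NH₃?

(NH₄HS is a pure solid — omitted from K_p.)
At equilibrium, K_p = P(NH₃)·P(H₂S) = 24.
(P(NH₃))·(6.1) = 24
P(NH₃) = 3.93 = 3.9 bar

P(NH₃) = 3.9 bar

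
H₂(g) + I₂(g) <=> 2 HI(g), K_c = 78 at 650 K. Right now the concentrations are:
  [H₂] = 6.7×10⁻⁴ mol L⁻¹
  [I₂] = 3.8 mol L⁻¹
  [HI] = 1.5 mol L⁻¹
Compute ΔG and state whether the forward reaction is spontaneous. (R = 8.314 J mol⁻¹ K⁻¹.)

Q_c = [HI]² / ([H₂]·[I₂]) = (1.5)² / ((6.7×10⁻⁴)·(3.8)) = 884
ΔG = RT ln(Q_c/K_c) = (8.314 J mol⁻¹ K⁻¹)(650 K) × ln(884/78)
   = (5.404 kJ/mol)(2.428) = 13.1 kJ/mol
ΔG > 0, so the forward reaction is non-spontaneous (proceeds in reverse).

ΔG = 13.1 kJ/mol; the forward reaction is non-spontaneous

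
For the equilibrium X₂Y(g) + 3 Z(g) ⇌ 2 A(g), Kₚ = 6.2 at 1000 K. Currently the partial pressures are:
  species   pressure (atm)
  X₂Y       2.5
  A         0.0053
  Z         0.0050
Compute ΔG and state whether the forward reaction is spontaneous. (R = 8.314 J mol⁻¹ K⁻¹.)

ΔG = 22.2 kJ/mol; the forward reaction is non-spontaneous

Qₚ = P(A)² / (P(X₂Y)·P(Z)³) = (0.0053)² / ((2.5)·(0.0050)³) = 89.9
ΔG = RT ln(Qₚ/Kₚ) = (8.314 J mol⁻¹ K⁻¹)(1000 K) × ln(89.9/6.2)
   = (8.314 kJ/mol)(2.674) = 22.2 kJ/mol
ΔG > 0, so the forward reaction is non-spontaneous (proceeds in reverse).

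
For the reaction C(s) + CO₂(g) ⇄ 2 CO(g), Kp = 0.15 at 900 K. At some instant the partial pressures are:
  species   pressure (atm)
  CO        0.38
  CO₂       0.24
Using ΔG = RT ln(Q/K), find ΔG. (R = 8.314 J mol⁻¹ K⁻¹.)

(C is a pure solid — omitted from Qp.)
Qp = P(CO)² / P(CO₂) = (0.38)² / (0.24) = 0.602
ΔG = RT ln(Qp/Kp) = (8.314 J mol⁻¹ K⁻¹)(900 K) × ln(0.602/0.15)
   = (7.483 kJ/mol)(1.390) = 10.4 kJ/mol
ΔG > 0, so the forward reaction is non-spontaneous (proceeds in reverse).

ΔG = 10.4 kJ/mol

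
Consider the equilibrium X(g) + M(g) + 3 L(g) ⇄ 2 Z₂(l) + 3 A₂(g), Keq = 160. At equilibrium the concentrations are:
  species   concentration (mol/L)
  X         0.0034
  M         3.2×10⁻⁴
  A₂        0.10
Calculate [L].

[L] = 1.8 mol/L

(Z₂ is a pure liquid — omitted from Keq.)
At equilibrium, Keq = [A₂]³ / ([X]·[M]·[L]³) = 160.
(0.10)³ / ((0.0034)·(3.2×10⁻⁴)·([L])³) = 160
[L]³ = 5.74 ⇒ [L] = 1.8 mol/L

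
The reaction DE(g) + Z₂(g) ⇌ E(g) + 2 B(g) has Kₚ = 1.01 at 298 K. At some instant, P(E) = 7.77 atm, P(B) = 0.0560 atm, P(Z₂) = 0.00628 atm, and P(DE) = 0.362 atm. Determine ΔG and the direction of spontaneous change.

Qₚ = P(E)·P(B)² / (P(DE)·P(Z₂)) = (7.77)·(0.0560)² / ((0.362)·(0.00628)) = 10.7
ΔG = RT ln(Qₚ/Kₚ) = (8.314 J mol⁻¹ K⁻¹)(298 K) × ln(10.7/1.01)
   = (2.478 kJ/mol)(2.360) = 5.85 kJ/mol
ΔG > 0, so the forward reaction is non-spontaneous (proceeds in reverse).

ΔG = 5.85 kJ/mol; the forward reaction is non-spontaneous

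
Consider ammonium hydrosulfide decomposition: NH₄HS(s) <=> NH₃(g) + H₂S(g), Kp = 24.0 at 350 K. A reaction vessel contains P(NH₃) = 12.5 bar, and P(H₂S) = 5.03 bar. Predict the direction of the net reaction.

(NH₄HS is a pure solid — omitted from Qp.)
Qp = P(NH₃)·P(H₂S) = (12.5)·(5.03) = 62.9
Qp = 62.9 > Kp = 24.0, so the reverse reaction proceeds.

to the left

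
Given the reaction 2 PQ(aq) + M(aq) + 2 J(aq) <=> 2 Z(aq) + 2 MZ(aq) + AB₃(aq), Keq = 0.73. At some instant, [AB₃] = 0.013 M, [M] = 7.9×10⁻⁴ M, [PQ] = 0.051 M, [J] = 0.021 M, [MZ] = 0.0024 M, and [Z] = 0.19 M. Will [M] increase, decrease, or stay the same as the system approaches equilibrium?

increase

Q = [Z]²·[MZ]²·[AB₃] / ([PQ]²·[M]·[J]²) = (0.19)²·(0.0024)²·(0.013) / ((0.051)²·(7.9×10⁻⁴)·(0.021)²) = 3.0
Q = 3.0 > Keq = 0.73: net reverse reaction.
M is a reactant, so it increases.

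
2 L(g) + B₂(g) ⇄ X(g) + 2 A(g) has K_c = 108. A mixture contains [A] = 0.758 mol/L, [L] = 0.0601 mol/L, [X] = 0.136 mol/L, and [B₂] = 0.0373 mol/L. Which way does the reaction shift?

reverse (toward reactants)

Q_c = [X]·[A]² / ([L]²·[B₂]) = (0.136)·(0.758)² / ((0.0601)²·(0.0373)) = 580
Q_c = 580 > K_c = 108, so the reverse reaction proceeds.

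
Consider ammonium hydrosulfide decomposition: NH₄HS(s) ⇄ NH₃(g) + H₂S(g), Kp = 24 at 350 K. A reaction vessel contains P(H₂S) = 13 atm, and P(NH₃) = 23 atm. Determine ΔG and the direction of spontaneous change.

(NH₄HS is a pure solid — omitted from Qp.)
Qp = P(NH₃)·P(H₂S) = (23)·(13) = 299
ΔG = RT ln(Qp/Kp) = (8.314 J mol⁻¹ K⁻¹)(350 K) × ln(299/24)
   = (2.910 kJ/mol)(2.522) = 7.34 kJ/mol
ΔG > 0, so the forward reaction is non-spontaneous (proceeds in reverse).

ΔG = 7.34 kJ/mol; the forward reaction is non-spontaneous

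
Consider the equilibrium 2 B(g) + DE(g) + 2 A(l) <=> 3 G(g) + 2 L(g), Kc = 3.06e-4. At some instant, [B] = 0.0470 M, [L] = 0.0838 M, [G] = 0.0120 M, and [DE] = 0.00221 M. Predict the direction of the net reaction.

to the left

(A is a pure liquid — omitted from Qc.)
Qc = [G]³·[L]² / ([B]²·[DE]) = (0.0120)³·(0.0838)² / ((0.0470)²·(0.00221)) = 0.00249
Qc = 0.00249 > Kc = 3.06e-4, so the reverse reaction proceeds.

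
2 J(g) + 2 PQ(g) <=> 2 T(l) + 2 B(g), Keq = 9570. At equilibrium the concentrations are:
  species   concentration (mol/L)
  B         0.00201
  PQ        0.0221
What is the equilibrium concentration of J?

[J] = 9.30×10⁻⁴ mol/L

(T is a pure liquid — omitted from Keq.)
At equilibrium, Keq = [B]² / ([J]²·[PQ]²) = 9570.
(0.00201)² / (([J])²·(0.0221)²) = 9570
[J]² = 8.64×10⁻⁷ ⇒ [J] = 9.30×10⁻⁴ mol/L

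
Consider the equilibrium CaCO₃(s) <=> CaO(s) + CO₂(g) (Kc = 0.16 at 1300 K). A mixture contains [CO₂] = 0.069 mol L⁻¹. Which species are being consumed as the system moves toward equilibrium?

CaCO₃ (reactants)

(CaCO₃, CaO are pure solids — omitted from Qc.)
Qc = [CO₂] = 0.069
Qc = 0.069 < Kc = 0.16: net forward reaction.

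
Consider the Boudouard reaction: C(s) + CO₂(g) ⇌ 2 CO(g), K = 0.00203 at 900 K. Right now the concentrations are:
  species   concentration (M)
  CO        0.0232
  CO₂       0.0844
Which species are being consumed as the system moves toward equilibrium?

CO (products)

(C is a pure solid — omitted from Q.)
Q = [CO]² / [CO₂] = (0.0232)² / (0.0844) = 0.00638
Q = 0.00638 > K = 0.00203: net reverse reaction.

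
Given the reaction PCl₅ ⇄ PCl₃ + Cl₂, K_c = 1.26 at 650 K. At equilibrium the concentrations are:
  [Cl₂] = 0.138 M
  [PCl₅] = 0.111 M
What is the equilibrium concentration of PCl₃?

[PCl₃] = 1.01 M

At equilibrium, K_c = [PCl₃]·[Cl₂] / [PCl₅] = 1.26.
([PCl₃])·(0.138) / (0.111) = 1.26
[PCl₃] = 1.01 M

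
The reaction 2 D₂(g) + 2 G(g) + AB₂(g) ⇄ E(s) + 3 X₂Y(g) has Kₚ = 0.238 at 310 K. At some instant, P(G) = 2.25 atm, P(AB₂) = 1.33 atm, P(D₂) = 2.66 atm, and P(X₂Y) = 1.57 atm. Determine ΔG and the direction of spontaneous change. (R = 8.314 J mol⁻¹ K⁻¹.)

ΔG = -2.77 kJ/mol; the forward reaction is spontaneous

(E is a pure solid — omitted from Qₚ.)
Qₚ = P(X₂Y)³ / (P(D₂)²·P(G)²·P(AB₂)) = (1.57)³ / ((2.66)²·(2.25)²·(1.33)) = 0.0812
ΔG = RT ln(Qₚ/Kₚ) = (8.314 J mol⁻¹ K⁻¹)(310 K) × ln(0.0812/0.238)
   = (2.577 kJ/mol)(-1.075) = -2.77 kJ/mol
ΔG < 0, so the forward reaction is spontaneous (proceeds forward).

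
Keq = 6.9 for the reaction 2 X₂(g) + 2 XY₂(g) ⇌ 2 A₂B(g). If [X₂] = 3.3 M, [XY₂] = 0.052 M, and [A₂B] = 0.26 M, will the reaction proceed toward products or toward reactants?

Q = [A₂B]² / ([X₂]²·[XY₂]²) = (0.26)² / ((3.3)²·(0.052)²) = 2.3
Q = 2.3 < Keq = 6.9, so the forward reaction proceeds.

forward (toward products)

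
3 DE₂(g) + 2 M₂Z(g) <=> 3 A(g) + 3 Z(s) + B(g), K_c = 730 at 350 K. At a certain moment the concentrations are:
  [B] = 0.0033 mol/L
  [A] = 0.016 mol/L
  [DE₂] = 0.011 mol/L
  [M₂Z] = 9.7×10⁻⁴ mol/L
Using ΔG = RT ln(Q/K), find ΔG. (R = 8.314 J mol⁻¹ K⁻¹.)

(Z is a pure solid — omitted from Q_c.)
Q_c = [A]³·[B] / ([DE₂]³·[M₂Z]²) = (0.016)³·(0.0033) / ((0.011)³·(9.7×10⁻⁴)²) = 10800
ΔG = RT ln(Q_c/K_c) = (8.314 J mol⁻¹ K⁻¹)(350 K) × ln(10800/730)
   = (2.910 kJ/mol)(2.694) = 7.84 kJ/mol
ΔG > 0, so the forward reaction is non-spontaneous (proceeds in reverse).

ΔG = 7.84 kJ/mol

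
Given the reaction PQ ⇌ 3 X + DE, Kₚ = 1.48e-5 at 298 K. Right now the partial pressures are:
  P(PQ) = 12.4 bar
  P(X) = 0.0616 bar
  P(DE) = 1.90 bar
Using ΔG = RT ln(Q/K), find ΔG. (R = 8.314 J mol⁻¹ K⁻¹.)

Qₚ = P(X)³·P(DE) / P(PQ) = (0.0616)³·(1.90) / (12.4) = 3.58e-5
ΔG = RT ln(Qₚ/Kₚ) = (8.314 J mol⁻¹ K⁻¹)(298 K) × ln(3.58e-5/1.48e-5)
   = (2.478 kJ/mol)(0.8833) = 2.19 kJ/mol
ΔG > 0, so the forward reaction is non-spontaneous (proceeds in reverse).

ΔG = 2.19 kJ/mol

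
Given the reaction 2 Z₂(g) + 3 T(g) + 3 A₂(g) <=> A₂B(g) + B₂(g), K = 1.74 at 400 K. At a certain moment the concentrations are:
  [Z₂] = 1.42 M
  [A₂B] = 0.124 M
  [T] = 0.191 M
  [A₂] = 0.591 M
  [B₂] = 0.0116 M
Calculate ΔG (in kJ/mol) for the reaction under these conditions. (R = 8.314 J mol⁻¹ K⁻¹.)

Q = [A₂B]·[B₂] / ([Z₂]²·[T]³·[A₂]³) = (0.124)·(0.0116) / ((1.42)²·(0.191)³·(0.591)³) = 0.496
ΔG = RT ln(Q/K) = (8.314 J mol⁻¹ K⁻¹)(400 K) × ln(0.496/1.74)
   = (3.326 kJ/mol)(-1.255) = -4.17 kJ/mol
ΔG < 0, so the forward reaction is spontaneous (proceeds forward).

ΔG = -4.17 kJ/mol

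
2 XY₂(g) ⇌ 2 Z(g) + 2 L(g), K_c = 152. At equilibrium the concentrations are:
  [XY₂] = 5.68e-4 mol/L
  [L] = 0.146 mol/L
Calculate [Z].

At equilibrium, K_c = [Z]²·[L]² / [XY₂]² = 152.
([Z])²·(0.146)² / (5.68e-4)² = 152
[Z]² = 0.00230 ⇒ [Z] = 0.0480 mol/L

[Z] = 0.0480 mol/L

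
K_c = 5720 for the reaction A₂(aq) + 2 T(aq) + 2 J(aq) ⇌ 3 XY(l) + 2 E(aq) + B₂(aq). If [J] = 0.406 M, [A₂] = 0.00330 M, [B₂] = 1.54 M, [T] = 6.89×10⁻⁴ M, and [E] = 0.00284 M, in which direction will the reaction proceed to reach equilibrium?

(XY is a pure liquid — omitted from Q_c.)
Q_c = [E]²·[B₂] / ([A₂]·[T]²·[J]²) = (0.00284)²·(1.54) / ((0.00330)·(6.89×10⁻⁴)²·(0.406)²) = 48100
Q_c = 48100 > K_c = 5720, so the reverse reaction proceeds.

toward reactants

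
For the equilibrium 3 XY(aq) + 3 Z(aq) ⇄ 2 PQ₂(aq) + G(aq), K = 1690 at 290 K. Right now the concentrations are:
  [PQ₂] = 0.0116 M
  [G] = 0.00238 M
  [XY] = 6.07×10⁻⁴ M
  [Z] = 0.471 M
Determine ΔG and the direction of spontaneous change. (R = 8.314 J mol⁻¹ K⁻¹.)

ΔG = 5.05 kJ/mol; the forward reaction is non-spontaneous

Q = [PQ₂]²·[G] / ([XY]³·[Z]³) = (0.0116)²·(0.00238) / ((6.07×10⁻⁴)³·(0.471)³) = 13700
ΔG = RT ln(Q/K) = (8.314 J mol⁻¹ K⁻¹)(290 K) × ln(13700/1690)
   = (2.411 kJ/mol)(2.093) = 5.05 kJ/mol
ΔG > 0, so the forward reaction is non-spontaneous (proceeds in reverse).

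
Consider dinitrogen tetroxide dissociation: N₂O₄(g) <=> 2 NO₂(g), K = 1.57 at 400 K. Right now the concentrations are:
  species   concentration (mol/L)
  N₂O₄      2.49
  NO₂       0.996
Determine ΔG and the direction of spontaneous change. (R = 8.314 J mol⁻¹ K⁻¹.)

ΔG = -4.56 kJ/mol; the forward reaction is spontaneous

Q = [NO₂]² / [N₂O₄] = (0.996)² / (2.49) = 0.398
ΔG = RT ln(Q/K) = (8.314 J mol⁻¹ K⁻¹)(400 K) × ln(0.398/1.57)
   = (3.326 kJ/mol)(-1.372) = -4.56 kJ/mol
ΔG < 0, so the forward reaction is spontaneous (proceeds forward).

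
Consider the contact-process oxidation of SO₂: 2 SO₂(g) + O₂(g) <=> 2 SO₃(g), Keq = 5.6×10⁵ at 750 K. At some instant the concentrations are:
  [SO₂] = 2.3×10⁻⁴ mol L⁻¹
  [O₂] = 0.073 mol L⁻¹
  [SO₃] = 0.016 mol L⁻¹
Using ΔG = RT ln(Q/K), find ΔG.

ΔG = -13.3 kJ/mol

Q = [SO₃]² / ([SO₂]²·[O₂]) = (0.016)² / ((2.3×10⁻⁴)²·(0.073)) = 66300
ΔG = RT ln(Q/Keq) = (8.314 J mol⁻¹ K⁻¹)(750 K) × ln(66300/5.6×10⁵)
   = (6.236 kJ/mol)(-2.134) = -13.3 kJ/mol
ΔG < 0, so the forward reaction is spontaneous (proceeds forward).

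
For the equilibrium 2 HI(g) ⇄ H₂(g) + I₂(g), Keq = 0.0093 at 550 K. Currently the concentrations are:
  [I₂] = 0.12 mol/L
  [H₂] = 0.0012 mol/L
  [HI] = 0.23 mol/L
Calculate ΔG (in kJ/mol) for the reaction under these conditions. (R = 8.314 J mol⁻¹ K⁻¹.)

ΔG = -5.62 kJ/mol

Q = [H₂]·[I₂] / [HI]² = (0.0012)·(0.12) / (0.23)² = 0.00272
ΔG = RT ln(Q/Keq) = (8.314 J mol⁻¹ K⁻¹)(550 K) × ln(0.00272/0.0093)
   = (4.573 kJ/mol)(-1.229) = -5.62 kJ/mol
ΔG < 0, so the forward reaction is spontaneous (proceeds forward).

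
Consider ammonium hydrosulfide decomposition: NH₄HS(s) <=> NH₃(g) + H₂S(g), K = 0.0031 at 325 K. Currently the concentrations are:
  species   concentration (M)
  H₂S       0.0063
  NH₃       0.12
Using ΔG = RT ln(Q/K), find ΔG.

ΔG = -3.81 kJ/mol

(NH₄HS is a pure solid — omitted from Q.)
Q = [NH₃]·[H₂S] = (0.12)·(0.0063) = 7.56e-4
ΔG = RT ln(Q/K) = (8.314 J mol⁻¹ K⁻¹)(325 K) × ln(7.56e-4/0.0031)
   = (2.702 kJ/mol)(-1.411) = -3.81 kJ/mol
ΔG < 0, so the forward reaction is spontaneous (proceeds forward).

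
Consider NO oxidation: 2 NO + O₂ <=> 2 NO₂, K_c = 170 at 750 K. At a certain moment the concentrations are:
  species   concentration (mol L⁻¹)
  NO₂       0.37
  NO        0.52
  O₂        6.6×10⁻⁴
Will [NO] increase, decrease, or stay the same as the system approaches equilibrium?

Q_c = [NO₂]² / ([NO]²·[O₂]) = (0.37)² / ((0.52)²·(6.6×10⁻⁴)) = 770
Q_c = 770 > K_c = 170: net reverse reaction.
NO is a reactant, so it increases.

increase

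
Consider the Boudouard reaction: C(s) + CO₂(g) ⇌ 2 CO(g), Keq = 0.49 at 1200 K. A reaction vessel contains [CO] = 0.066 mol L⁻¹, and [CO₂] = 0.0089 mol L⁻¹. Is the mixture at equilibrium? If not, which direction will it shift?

yes, at equilibrium

(C is a pure solid — omitted from Q.)
Q = [CO]² / [CO₂] = (0.066)² / (0.0089) = 0.49
Q = 0.49 = Keq; the system is at equilibrium.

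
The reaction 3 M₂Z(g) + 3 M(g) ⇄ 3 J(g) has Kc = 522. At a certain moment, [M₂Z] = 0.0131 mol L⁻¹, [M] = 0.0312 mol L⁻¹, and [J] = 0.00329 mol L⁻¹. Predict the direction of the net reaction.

no net change (already at equilibrium)

Qc = [J]³ / ([M₂Z]³·[M]³) = (0.00329)³ / ((0.0131)³·(0.0312)³) = 522
Qc = 522 = Kc, so the system is already at equilibrium.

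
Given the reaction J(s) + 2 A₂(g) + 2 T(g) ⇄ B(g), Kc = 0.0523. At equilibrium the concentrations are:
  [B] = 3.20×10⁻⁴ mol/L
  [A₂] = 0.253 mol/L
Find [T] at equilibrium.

(J is a pure solid — omitted from Kc.)
At equilibrium, Kc = [B] / ([A₂]²·[T]²) = 0.0523.
(3.20×10⁻⁴) / ((0.253)²·([T])²) = 0.0523
[T]² = 0.0956 ⇒ [T] = 0.309 mol/L

[T] = 0.309 mol/L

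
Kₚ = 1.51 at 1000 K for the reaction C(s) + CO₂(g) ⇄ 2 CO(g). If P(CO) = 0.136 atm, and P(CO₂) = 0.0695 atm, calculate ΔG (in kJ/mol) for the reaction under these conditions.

(C is a pure solid — omitted from Qₚ.)
Qₚ = P(CO)² / P(CO₂) = (0.136)² / (0.0695) = 0.266
ΔG = RT ln(Qₚ/Kₚ) = (8.314 J mol⁻¹ K⁻¹)(1000 K) × ln(0.266/1.51)
   = (8.314 kJ/mol)(-1.736) = -14.4 kJ/mol
ΔG < 0, so the forward reaction is spontaneous (proceeds forward).

ΔG = -14.4 kJ/mol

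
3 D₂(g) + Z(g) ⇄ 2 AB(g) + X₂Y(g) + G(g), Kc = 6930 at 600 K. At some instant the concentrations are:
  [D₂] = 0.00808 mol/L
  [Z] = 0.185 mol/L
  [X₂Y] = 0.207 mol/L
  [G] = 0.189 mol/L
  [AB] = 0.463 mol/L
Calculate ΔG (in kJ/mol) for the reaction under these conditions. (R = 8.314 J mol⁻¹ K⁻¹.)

ΔG = 12.6 kJ/mol

Qc = [AB]²·[X₂Y]·[G] / ([D₂]³·[Z]) = (0.463)²·(0.207)·(0.189) / ((0.00808)³·(0.185)) = 85900
ΔG = RT ln(Qc/Kc) = (8.314 J mol⁻¹ K⁻¹)(600 K) × ln(85900/6930)
   = (4.988 kJ/mol)(2.517) = 12.6 kJ/mol
ΔG > 0, so the forward reaction is non-spontaneous (proceeds in reverse).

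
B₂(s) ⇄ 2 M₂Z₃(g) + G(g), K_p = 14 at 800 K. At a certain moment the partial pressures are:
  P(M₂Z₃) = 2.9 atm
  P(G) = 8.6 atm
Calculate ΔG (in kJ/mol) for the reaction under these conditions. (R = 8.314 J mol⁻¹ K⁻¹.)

(B₂ is a pure solid — omitted from Q_p.)
Q_p = P(M₂Z₃)²·P(G) = (2.9)²·(8.6) = 72.3
ΔG = RT ln(Q_p/K_p) = (8.314 J mol⁻¹ K⁻¹)(800 K) × ln(72.3/14)
   = (6.651 kJ/mol)(1.642) = 10.9 kJ/mol
ΔG > 0, so the forward reaction is non-spontaneous (proceeds in reverse).

ΔG = 10.9 kJ/mol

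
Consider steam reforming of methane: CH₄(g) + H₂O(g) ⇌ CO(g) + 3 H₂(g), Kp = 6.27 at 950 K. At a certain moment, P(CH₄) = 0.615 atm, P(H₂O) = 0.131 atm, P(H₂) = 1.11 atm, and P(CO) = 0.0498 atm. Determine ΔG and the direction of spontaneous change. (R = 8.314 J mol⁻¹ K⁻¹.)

ΔG = -15.8 kJ/mol; the forward reaction is spontaneous

Qp = P(CO)·P(H₂)³ / (P(CH₄)·P(H₂O)) = (0.0498)·(1.11)³ / ((0.615)·(0.131)) = 0.845
ΔG = RT ln(Qp/Kp) = (8.314 J mol⁻¹ K⁻¹)(950 K) × ln(0.845/6.27)
   = (7.898 kJ/mol)(-2.004) = -15.8 kJ/mol
ΔG < 0, so the forward reaction is spontaneous (proceeds forward).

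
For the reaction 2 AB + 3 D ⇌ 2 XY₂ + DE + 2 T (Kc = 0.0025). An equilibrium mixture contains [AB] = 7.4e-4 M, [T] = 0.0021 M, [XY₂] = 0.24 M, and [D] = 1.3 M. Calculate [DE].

At equilibrium, Kc = [XY₂]²·[DE]·[T]² / ([AB]²·[D]³) = 0.0025.
(0.24)²·([DE])·(0.0021)² / ((7.4e-4)²·(1.3)³) = 0.0025
[DE] = 0.0118 = 0.012 M

[DE] = 0.012 M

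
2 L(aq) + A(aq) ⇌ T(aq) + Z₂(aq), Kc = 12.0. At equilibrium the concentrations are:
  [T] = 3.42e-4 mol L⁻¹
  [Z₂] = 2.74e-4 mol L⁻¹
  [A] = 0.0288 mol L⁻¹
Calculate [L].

[L] = 5.21e-4 mol L⁻¹

At equilibrium, Kc = [T]·[Z₂] / ([L]²·[A]) = 12.0.
(3.42e-4)·(2.74e-4) / (([L])²·(0.0288)) = 12.0
[L]² = 2.71e-7 ⇒ [L] = 5.21e-4 mol L⁻¹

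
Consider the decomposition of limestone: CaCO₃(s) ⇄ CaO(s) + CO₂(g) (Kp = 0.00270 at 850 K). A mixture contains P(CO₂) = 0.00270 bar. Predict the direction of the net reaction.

at equilibrium

(CaCO₃, CaO are pure solids — omitted from Qp.)
Qp = P(CO₂) = 0.00270
Qp = 0.00270 = Kp, so the system is already at equilibrium.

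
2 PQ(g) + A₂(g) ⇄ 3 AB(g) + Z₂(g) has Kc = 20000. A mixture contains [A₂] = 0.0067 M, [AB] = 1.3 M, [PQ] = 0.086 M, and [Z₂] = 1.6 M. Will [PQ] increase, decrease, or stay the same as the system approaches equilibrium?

Qc = [AB]³·[Z₂] / ([PQ]²·[A₂]) = (1.3)³·(1.6) / ((0.086)²·(0.0067)) = 71000
Qc = 71000 > Kc = 20000: net reverse reaction.
PQ is a reactant, so it increases.

increase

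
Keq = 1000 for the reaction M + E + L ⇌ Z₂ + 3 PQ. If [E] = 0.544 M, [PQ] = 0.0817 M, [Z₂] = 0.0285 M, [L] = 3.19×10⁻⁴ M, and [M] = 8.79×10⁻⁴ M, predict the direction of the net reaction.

Q = [Z₂]·[PQ]³ / ([M]·[E]·[L]) = (0.0285)·(0.0817)³ / ((8.79×10⁻⁴)·(0.544)·(3.19×10⁻⁴)) = 102
Q = 102 < Keq = 1000, so the forward reaction proceeds.

to the right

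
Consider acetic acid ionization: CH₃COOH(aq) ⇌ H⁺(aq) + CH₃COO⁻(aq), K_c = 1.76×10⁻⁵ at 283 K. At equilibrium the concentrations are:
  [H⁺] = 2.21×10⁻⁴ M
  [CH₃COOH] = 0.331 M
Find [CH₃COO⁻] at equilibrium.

At equilibrium, K_c = [H⁺]·[CH₃COO⁻] / [CH₃COOH] = 1.76×10⁻⁵.
(2.21×10⁻⁴)·([CH₃COO⁻]) / (0.331) = 1.76×10⁻⁵
[CH₃COO⁻] = 0.0264 M

[CH₃COO⁻] = 0.0264 M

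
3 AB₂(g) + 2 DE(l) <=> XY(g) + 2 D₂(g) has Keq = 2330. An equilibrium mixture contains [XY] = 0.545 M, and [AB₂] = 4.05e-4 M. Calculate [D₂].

[D₂] = 5.33e-4 M

(DE is a pure liquid — omitted from Keq.)
At equilibrium, Keq = [XY]·[D₂]² / [AB₂]³ = 2330.
(0.545)·([D₂])² / (4.05e-4)³ = 2330
[D₂]² = 2.84e-7 ⇒ [D₂] = 5.33e-4 M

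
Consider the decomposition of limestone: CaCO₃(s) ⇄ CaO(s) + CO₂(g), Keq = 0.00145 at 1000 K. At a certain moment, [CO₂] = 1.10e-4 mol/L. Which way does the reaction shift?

(CaCO₃, CaO are pure solids — omitted from Q.)
Q = [CO₂] = 1.10e-4
Q = 1.10e-4 < Keq = 0.00145, so the forward reaction proceeds.

forward (toward products)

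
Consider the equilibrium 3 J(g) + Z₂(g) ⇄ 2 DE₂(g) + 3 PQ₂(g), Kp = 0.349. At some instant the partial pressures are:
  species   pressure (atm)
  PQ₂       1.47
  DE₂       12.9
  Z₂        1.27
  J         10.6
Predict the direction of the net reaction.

neither direction; the system is at equilibrium

Qp = P(DE₂)²·P(PQ₂)³ / (P(J)³·P(Z₂)) = (12.9)²·(1.47)³ / ((10.6)³·(1.27)) = 0.349
Qp = 0.349 = Kp, so the system is already at equilibrium.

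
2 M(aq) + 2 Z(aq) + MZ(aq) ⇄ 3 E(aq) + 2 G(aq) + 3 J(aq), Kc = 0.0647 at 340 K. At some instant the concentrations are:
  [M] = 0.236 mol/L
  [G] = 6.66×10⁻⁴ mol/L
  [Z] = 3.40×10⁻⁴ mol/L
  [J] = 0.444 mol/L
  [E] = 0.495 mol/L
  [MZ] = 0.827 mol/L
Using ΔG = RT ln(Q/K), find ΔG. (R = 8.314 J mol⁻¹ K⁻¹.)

Qc = [E]³·[G]²·[J]³ / ([M]²·[Z]²·[MZ]) = (0.495)³·(6.66×10⁻⁴)²·(0.444)³ / ((0.236)²·(3.40×10⁻⁴)²·(0.827)) = 0.884
ΔG = RT ln(Qc/Kc) = (8.314 J mol⁻¹ K⁻¹)(340 K) × ln(0.884/0.0647)
   = (2.827 kJ/mol)(2.615) = 7.39 kJ/mol
ΔG > 0, so the forward reaction is non-spontaneous (proceeds in reverse).

ΔG = 7.39 kJ/mol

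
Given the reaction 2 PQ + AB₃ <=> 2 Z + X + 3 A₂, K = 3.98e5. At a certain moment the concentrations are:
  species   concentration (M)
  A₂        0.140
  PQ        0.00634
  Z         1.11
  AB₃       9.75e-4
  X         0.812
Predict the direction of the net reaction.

Q = [Z]²·[X]·[A₂]³ / ([PQ]²·[AB₃]) = (1.11)²·(0.812)·(0.140)³ / ((0.00634)²·(9.75e-4)) = 70000
Q = 70000 < K = 3.98e5, so the forward reaction proceeds.

forward (toward products)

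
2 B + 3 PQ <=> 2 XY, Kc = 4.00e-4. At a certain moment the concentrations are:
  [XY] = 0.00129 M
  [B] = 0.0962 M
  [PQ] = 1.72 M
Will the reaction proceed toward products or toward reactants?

to the right

Qc = [XY]² / ([B]²·[PQ]³) = (0.00129)² / ((0.0962)²·(1.72)³) = 3.53e-5
Qc = 3.53e-5 < Kc = 4.00e-4, so the forward reaction proceeds.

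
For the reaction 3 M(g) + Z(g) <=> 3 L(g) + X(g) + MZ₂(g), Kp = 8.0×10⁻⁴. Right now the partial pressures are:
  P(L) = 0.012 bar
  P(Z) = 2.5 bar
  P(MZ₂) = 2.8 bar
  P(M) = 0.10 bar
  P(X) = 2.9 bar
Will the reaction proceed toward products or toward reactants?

Qp = P(L)³·P(X)·P(MZ₂) / (P(M)³·P(Z)) = (0.012)³·(2.9)·(2.8) / ((0.10)³·(2.5)) = 0.0056
Qp = 0.0056 > Kp = 8.0×10⁻⁴, so the reverse reaction proceeds.

in the reverse direction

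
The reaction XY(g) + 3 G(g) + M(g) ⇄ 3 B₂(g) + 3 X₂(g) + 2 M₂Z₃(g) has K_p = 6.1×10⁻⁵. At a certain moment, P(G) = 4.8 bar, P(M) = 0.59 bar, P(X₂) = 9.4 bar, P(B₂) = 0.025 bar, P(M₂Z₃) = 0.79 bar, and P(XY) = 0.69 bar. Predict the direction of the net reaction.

Q_p = P(B₂)³·P(X₂)³·P(M₂Z₃)² / (P(XY)·P(G)³·P(M)) = (0.025)³·(9.4)³·(0.79)² / ((0.69)·(4.8)³·(0.59)) = 1.8×10⁻⁴
Q_p = 1.8×10⁻⁴ > K_p = 6.1×10⁻⁵, so the reverse reaction proceeds.

to the left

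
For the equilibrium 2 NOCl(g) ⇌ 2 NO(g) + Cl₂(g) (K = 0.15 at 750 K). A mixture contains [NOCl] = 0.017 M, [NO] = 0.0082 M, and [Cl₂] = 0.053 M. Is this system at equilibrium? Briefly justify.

no; Q < K, reaction proceeds forward

Q = [NO]²·[Cl₂] / [NOCl]² = (0.0082)²·(0.053) / (0.017)² = 0.012
Q = 0.012 < K = 0.15: net forward reaction.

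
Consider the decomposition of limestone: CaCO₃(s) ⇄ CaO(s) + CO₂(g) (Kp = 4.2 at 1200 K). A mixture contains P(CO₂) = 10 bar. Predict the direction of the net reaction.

(CaCO₃, CaO are pure solids — omitted from Qp.)
Qp = P(CO₂) = 10
Qp = 10 > Kp = 4.2, so the reverse reaction proceeds.

to the left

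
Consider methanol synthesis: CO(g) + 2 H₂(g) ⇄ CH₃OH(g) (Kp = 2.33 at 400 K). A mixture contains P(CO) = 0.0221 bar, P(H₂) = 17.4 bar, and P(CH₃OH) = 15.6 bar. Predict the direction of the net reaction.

Qp = P(CH₃OH) / (P(CO)·P(H₂)²) = (15.6) / ((0.0221)·(17.4)²) = 2.33
Qp = 2.33 = Kp, so the system is already at equilibrium.

at equilibrium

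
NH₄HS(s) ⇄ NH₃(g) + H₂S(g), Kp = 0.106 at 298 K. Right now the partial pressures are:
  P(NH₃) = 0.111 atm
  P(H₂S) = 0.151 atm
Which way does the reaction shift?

in the forward direction

(NH₄HS is a pure solid — omitted from Qp.)
Qp = P(NH₃)·P(H₂S) = (0.111)·(0.151) = 0.0168
Qp = 0.0168 < Kp = 0.106, so the forward reaction proceeds.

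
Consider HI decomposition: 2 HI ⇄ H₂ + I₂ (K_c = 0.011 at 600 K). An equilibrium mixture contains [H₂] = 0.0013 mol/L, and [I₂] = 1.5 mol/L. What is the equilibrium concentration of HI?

At equilibrium, K_c = [H₂]·[I₂] / [HI]² = 0.011.
(0.0013)·(1.5) / ([HI])² = 0.011
[HI]² = 0.177 ⇒ [HI] = 0.42 mol/L

[HI] = 0.42 mol/L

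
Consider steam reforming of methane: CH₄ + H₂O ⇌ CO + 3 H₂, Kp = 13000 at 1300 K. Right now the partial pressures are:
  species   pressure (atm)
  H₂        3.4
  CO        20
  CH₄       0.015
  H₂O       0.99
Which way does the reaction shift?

Qp = P(CO)·P(H₂)³ / (P(CH₄)·P(H₂O)) = (20)·(3.4)³ / ((0.015)·(0.99)) = 53000
Qp = 53000 > Kp = 13000, so the reverse reaction proceeds.

to the left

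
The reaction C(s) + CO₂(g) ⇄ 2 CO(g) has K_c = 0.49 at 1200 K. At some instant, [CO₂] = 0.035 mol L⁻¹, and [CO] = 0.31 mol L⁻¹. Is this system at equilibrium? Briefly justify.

no; Q > K, reaction proceeds in reverse

(C is a pure solid — omitted from Q_c.)
Q_c = [CO]² / [CO₂] = (0.31)² / (0.035) = 2.7
Q_c = 2.7 > K_c = 0.49: net reverse reaction.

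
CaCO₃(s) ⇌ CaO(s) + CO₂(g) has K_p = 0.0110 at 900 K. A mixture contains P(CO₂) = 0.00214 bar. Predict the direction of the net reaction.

(CaCO₃, CaO are pure solids — omitted from Q_p.)
Q_p = P(CO₂) = 0.00214
Q_p = 0.00214 < K_p = 0.0110, so the forward reaction proceeds.

in the forward direction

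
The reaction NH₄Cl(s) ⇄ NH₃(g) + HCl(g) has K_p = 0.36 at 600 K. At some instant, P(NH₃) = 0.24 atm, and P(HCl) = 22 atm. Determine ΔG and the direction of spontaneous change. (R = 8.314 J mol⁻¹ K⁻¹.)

ΔG = 13.4 kJ/mol; the forward reaction is non-spontaneous

(NH₄Cl is a pure solid — omitted from Q_p.)
Q_p = P(NH₃)·P(HCl) = (0.24)·(22) = 5.28
ΔG = RT ln(Q_p/K_p) = (8.314 J mol⁻¹ K⁻¹)(600 K) × ln(5.28/0.36)
   = (4.988 kJ/mol)(2.686) = 13.4 kJ/mol
ΔG > 0, so the forward reaction is non-spontaneous (proceeds in reverse).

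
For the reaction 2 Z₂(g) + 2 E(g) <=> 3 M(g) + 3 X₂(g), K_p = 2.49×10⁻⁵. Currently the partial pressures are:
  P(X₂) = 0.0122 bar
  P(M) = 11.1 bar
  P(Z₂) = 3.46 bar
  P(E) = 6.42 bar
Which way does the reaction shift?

Q_p = P(M)³·P(X₂)³ / (P(Z₂)²·P(E)²) = (11.1)³·(0.0122)³ / ((3.46)²·(6.42)²) = 5.03×10⁻⁶
Q_p = 5.03×10⁻⁶ < K_p = 2.49×10⁻⁵, so the forward reaction proceeds.

to the right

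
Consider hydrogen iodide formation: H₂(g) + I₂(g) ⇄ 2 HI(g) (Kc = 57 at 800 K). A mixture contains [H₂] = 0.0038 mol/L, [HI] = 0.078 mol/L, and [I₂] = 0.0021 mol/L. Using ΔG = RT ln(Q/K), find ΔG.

ΔG = 17.2 kJ/mol

Qc = [HI]² / ([H₂]·[I₂]) = (0.078)² / ((0.0038)·(0.0021)) = 762
ΔG = RT ln(Qc/Kc) = (8.314 J mol⁻¹ K⁻¹)(800 K) × ln(762/57)
   = (6.651 kJ/mol)(2.593) = 17.2 kJ/mol
ΔG > 0, so the forward reaction is non-spontaneous (proceeds in reverse).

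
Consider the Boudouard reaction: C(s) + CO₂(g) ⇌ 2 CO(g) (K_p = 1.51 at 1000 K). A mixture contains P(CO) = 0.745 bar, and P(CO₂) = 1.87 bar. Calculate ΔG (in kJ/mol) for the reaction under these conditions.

(C is a pure solid — omitted from Q_p.)
Q_p = P(CO)² / P(CO₂) = (0.745)² / (1.87) = 0.297
ΔG = RT ln(Q_p/K_p) = (8.314 J mol⁻¹ K⁻¹)(1000 K) × ln(0.297/1.51)
   = (8.314 kJ/mol)(-1.626) = -13.5 kJ/mol
ΔG < 0, so the forward reaction is spontaneous (proceeds forward).

ΔG = -13.5 kJ/mol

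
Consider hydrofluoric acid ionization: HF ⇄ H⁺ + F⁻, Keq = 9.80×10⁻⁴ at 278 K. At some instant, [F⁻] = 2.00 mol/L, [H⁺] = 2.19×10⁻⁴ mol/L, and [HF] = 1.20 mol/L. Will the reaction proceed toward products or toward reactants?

in the forward direction

Q = [H⁺]·[F⁻] / [HF] = (2.19×10⁻⁴)·(2.00) / (1.20) = 3.65×10⁻⁴
Q = 3.65×10⁻⁴ < Keq = 9.80×10⁻⁴, so the forward reaction proceeds.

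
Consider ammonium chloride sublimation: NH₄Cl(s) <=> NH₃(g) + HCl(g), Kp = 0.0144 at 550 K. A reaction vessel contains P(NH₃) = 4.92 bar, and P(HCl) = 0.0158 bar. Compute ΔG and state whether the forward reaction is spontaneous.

(NH₄Cl is a pure solid — omitted from Qp.)
Qp = P(NH₃)·P(HCl) = (4.92)·(0.0158) = 0.0777
ΔG = RT ln(Qp/Kp) = (8.314 J mol⁻¹ K⁻¹)(550 K) × ln(0.0777/0.0144)
   = (4.573 kJ/mol)(1.686) = 7.71 kJ/mol
ΔG > 0, so the forward reaction is non-spontaneous (proceeds in reverse).

ΔG = 7.71 kJ/mol; the forward reaction is non-spontaneous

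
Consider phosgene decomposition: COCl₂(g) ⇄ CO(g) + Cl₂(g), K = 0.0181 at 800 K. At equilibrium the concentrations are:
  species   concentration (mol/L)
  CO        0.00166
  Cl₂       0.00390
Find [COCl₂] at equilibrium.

At equilibrium, K = [CO]·[Cl₂] / [COCl₂] = 0.0181.
(0.00166)·(0.00390) / ([COCl₂]) = 0.0181
[COCl₂] = 3.58e-4 mol/L

[COCl₂] = 3.58e-4 mol/L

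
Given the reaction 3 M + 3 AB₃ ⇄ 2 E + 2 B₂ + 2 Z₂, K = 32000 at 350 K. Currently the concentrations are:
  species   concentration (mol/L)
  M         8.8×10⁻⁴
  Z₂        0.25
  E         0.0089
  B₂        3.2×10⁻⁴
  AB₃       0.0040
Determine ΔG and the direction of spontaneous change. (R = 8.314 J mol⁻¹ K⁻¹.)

Q = [E]²·[B₂]²·[Z₂]² / ([M]³·[AB₃]³) = (0.0089)²·(3.2×10⁻⁴)²·(0.25)² / ((8.8×10⁻⁴)³·(0.0040)³) = 11600
ΔG = RT ln(Q/K) = (8.314 J mol⁻¹ K⁻¹)(350 K) × ln(11600/32000)
   = (2.910 kJ/mol)(-1.015) = -2.95 kJ/mol
ΔG < 0, so the forward reaction is spontaneous (proceeds forward).

ΔG = -2.95 kJ/mol; the forward reaction is spontaneous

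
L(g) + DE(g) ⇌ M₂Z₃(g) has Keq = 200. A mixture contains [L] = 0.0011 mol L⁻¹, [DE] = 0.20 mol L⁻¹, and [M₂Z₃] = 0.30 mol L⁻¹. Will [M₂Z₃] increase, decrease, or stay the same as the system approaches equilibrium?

Q = [M₂Z₃] / ([L]·[DE]) = (0.30) / ((0.0011)·(0.20)) = 1400
Q = 1400 > Keq = 200: net reverse reaction.
M₂Z₃ is a product, so it decreases.

decrease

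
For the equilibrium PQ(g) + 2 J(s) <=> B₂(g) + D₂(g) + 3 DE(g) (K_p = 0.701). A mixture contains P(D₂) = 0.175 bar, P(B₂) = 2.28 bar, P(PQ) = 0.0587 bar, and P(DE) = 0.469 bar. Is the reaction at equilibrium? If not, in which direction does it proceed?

no net change (already at equilibrium)

(J is a pure solid — omitted from Q_p.)
Q_p = P(B₂)·P(D₂)·P(DE)³ / P(PQ) = (2.28)·(0.175)·(0.469)³ / (0.0587) = 0.701
Q_p = 0.701 = K_p, so the system is already at equilibrium.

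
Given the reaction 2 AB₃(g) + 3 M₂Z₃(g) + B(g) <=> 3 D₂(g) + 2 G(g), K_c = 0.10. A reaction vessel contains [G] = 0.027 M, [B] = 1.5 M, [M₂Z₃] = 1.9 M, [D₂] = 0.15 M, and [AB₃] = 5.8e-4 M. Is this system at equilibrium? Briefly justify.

Q_c = [D₂]³·[G]² / ([AB₃]²·[M₂Z₃]³·[B]) = (0.15)³·(0.027)² / ((5.8e-4)²·(1.9)³·(1.5)) = 0.71
Q_c = 0.71 > K_c = 0.10: net reverse reaction.

no; Q > K, reaction proceeds in reverse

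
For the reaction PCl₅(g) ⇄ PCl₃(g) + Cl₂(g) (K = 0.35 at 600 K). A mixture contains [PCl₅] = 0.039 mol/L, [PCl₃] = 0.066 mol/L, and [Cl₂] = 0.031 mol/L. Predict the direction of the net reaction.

Q = [PCl₃]·[Cl₂] / [PCl₅] = (0.066)·(0.031) / (0.039) = 0.052
Q = 0.052 < K = 0.35, so the forward reaction proceeds.

forward (toward products)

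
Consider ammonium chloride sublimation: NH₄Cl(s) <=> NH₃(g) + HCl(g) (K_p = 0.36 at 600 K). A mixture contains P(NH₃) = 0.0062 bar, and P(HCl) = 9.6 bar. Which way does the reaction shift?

(NH₄Cl is a pure solid — omitted from Q_p.)
Q_p = P(NH₃)·P(HCl) = (0.0062)·(9.6) = 0.060
Q_p = 0.060 < K_p = 0.36, so the forward reaction proceeds.

in the forward direction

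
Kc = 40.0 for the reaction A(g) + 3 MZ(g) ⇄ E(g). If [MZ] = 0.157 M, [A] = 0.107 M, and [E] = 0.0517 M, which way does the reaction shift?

toward reactants

Qc = [E] / ([A]·[MZ]³) = (0.0517) / ((0.107)·(0.157)³) = 125
Qc = 125 > Kc = 40.0, so the reverse reaction proceeds.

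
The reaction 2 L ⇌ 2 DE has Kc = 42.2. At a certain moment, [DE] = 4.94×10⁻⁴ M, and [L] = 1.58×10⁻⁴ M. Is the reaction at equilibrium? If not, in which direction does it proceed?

toward products

Qc = [DE]² / [L]² = (4.94×10⁻⁴)² / (1.58×10⁻⁴)² = 9.78
Qc = 9.78 < Kc = 42.2, so the forward reaction proceeds.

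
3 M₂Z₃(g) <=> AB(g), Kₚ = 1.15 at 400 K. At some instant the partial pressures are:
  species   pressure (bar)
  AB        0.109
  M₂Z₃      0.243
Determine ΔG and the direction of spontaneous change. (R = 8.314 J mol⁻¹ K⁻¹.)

Qₚ = P(AB) / P(M₂Z₃)³ = (0.109) / (0.243)³ = 7.60
ΔG = RT ln(Qₚ/Kₚ) = (8.314 J mol⁻¹ K⁻¹)(400 K) × ln(7.60/1.15)
   = (3.326 kJ/mol)(1.888) = 6.28 kJ/mol
ΔG > 0, so the forward reaction is non-spontaneous (proceeds in reverse).

ΔG = 6.28 kJ/mol; the forward reaction is non-spontaneous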